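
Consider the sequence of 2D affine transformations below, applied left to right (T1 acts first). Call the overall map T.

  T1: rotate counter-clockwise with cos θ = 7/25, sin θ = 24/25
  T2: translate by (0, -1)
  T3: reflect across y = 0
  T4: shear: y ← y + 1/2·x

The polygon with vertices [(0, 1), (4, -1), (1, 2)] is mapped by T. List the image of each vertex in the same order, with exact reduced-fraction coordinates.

image vertices: (-24/25, 6/25), (52/25, -38/25), (-41/25, -67/50)

T1 rotate counter-clockwise with cos θ = 7/25, sin θ = 24/25: (0, 1) → (-24/25, 7/25); (4, -1) → (52/25, 89/25); (1, 2) → (-41/25, 38/25)
T2 translate by (0, -1): (-24/25, 7/25) → (-24/25, -18/25); (52/25, 89/25) → (52/25, 64/25); (-41/25, 38/25) → (-41/25, 13/25)
T3 reflect across y = 0: (-24/25, -18/25) → (-24/25, 18/25); (52/25, 64/25) → (52/25, -64/25); (-41/25, 13/25) → (-41/25, -13/25)
T4 shear: y ← y + 1/2·x: (-24/25, 18/25) → (-24/25, 6/25); (52/25, -64/25) → (52/25, -38/25); (-41/25, -13/25) → (-41/25, -67/50)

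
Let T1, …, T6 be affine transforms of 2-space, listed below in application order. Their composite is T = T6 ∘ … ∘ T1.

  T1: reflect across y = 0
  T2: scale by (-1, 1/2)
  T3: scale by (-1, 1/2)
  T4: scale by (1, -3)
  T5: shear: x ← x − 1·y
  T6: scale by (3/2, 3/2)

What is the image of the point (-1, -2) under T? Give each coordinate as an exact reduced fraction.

T1 reflect across y = 0: (-1, -2) → (-1, 2)
T2 scale by (-1, 1/2): (-1, 2) → (1, 1)
T3 scale by (-1, 1/2): (1, 1) → (-1, 1/2)
T4 scale by (1, -3): (-1, 1/2) → (-1, -3/2)
T5 shear: x ← x − 1·y: (-1, -3/2) → (1/2, -3/2)
T6 scale by (3/2, 3/2): (1/2, -3/2) → (3/4, -9/4)

T(p) = (3/4, -9/4)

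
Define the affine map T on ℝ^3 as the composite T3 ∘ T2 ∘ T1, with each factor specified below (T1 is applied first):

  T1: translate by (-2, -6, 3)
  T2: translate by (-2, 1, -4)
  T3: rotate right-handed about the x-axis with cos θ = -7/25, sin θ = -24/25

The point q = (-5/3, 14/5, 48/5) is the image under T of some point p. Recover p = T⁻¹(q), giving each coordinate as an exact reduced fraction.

p = (7/3, -5, 1)

T1 = [1 0 0 -2; 0 1 0 -6; 0 0 1 3; 0 0 0 1]
T2·T1 = [1 0 0 -4; 0 1 0 -5; 0 0 1 -1; 0 0 0 1]
T3·…·T1 = [1 0 0 -4; 0 -7/25 24/25 11/25; 0 -24/25 -7/25 127/25; 0 0 0 1]
det M = 1; M⁻¹ = [1 0 0 4; 0 -7/25 -24/25 5; 0 24/25 -7/25 1; 0 0 0 1]
M⁻¹ · (-5/3, 14/5, 48/5)ᵀ = (7/3, -5, 1)ᵀ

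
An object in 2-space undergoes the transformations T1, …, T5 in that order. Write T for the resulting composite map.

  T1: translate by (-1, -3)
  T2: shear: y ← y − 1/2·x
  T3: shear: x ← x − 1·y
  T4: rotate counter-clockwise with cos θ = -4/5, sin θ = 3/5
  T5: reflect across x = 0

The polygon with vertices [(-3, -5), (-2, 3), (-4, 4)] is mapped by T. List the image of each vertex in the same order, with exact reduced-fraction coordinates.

T1 translate by (-1, -3): (-3, -5) → (-4, -8); (-2, 3) → (-3, 0); (-4, 4) → (-5, 1)
T2 shear: y ← y − 1/2·x: (-4, -8) → (-4, -6); (-3, 0) → (-3, 3/2); (-5, 1) → (-5, 7/2)
T3 shear: x ← x − 1·y: (-4, -6) → (2, -6); (-3, 3/2) → (-9/2, 3/2); (-5, 7/2) → (-17/2, 7/2)
T4 rotate counter-clockwise with cos θ = -4/5, sin θ = 3/5: (2, -6) → (2, 6); (-9/2, 3/2) → (27/10, -39/10); (-17/2, 7/2) → (47/10, -79/10)
T5 reflect across x = 0: (2, 6) → (-2, 6); (27/10, -39/10) → (-27/10, -39/10); (47/10, -79/10) → (-47/10, -79/10)

image vertices: (-2, 6), (-27/10, -39/10), (-47/10, -79/10)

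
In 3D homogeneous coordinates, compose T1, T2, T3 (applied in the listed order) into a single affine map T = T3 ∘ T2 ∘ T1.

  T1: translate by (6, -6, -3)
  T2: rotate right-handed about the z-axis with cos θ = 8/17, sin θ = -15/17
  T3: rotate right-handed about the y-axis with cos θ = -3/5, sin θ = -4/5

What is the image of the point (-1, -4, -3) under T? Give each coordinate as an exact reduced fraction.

T(p) = (738/85, -155/17, -134/85)

T1 translate by (6, -6, -3): (-1, -4, -3) → (5, -10, -6)
T2 rotate right-handed about the z-axis with cos θ = 8/17, sin θ = -15/17: (5, -10, -6) → (-110/17, -155/17, -6)
T3 rotate right-handed about the y-axis with cos θ = -3/5, sin θ = -4/5: (-110/17, -155/17, -6) → (738/85, -155/17, -134/85)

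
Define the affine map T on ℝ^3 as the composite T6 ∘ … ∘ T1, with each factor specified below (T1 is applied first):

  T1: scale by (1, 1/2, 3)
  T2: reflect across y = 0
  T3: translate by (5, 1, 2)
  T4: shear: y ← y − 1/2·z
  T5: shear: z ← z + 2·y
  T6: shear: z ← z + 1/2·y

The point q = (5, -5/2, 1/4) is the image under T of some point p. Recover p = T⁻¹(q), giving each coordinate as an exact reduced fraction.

p = (0, 1/2, 3/2)

T1 = [1 0 0 0; 0 1/2 0 0; 0 0 3 0; 0 0 0 1]
T2·T1 = [1 0 0 0; 0 -1/2 0 0; 0 0 3 0; 0 0 0 1]
T3·…·T1 = [1 0 0 5; 0 -1/2 0 1; 0 0 3 2; 0 0 0 1]
T4·…·T1 = [1 0 0 5; 0 -1/2 -3/2 0; 0 0 3 2; 0 0 0 1]
T5·…·T1 = [1 0 0 5; 0 -1/2 -3/2 0; 0 -1 0 2; 0 0 0 1]
T6·…·T1 = [1 0 0 5; 0 -1/2 -3/2 0; 0 -5/4 -3/4 2; 0 0 0 1]
det M = -3/2; M⁻¹ = [1 0 0 -5; 0 1/2 -1 2; 0 -5/6 1/3 -2/3; 0 0 0 1]
M⁻¹ · (5, -5/2, 1/4)ᵀ = (0, 1/2, 3/2)ᵀ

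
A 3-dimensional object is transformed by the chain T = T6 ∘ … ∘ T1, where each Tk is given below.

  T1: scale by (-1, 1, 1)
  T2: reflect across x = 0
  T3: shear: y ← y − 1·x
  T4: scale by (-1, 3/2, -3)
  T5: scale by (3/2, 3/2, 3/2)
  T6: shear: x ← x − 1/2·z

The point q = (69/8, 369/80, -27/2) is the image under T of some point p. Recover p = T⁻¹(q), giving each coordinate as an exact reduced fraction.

T1 = [-1 0 0 0; 0 1 0 0; 0 0 1 0; 0 0 0 1]
T2·T1 = [1 0 0 0; 0 1 0 0; 0 0 1 0; 0 0 0 1]
T3·…·T1 = [1 0 0 0; -1 1 0 0; 0 0 1 0; 0 0 0 1]
T4·…·T1 = [-1 0 0 0; -3/2 3/2 0 0; 0 0 -3 0; 0 0 0 1]
T5·…·T1 = [-3/2 0 0 0; -9/4 9/4 0 0; 0 0 -9/2 0; 0 0 0 1]
T6·…·T1 = [-3/2 0 9/4 0; -9/4 9/4 0 0; 0 0 -9/2 0; 0 0 0 1]
det M = 243/16; M⁻¹ = [-2/3 0 -1/3 0; -2/3 4/9 -1/3 0; 0 0 -2/9 0; 0 0 0 1]
M⁻¹ · (69/8, 369/80, -27/2)ᵀ = (-5/4, 4/5, 3)ᵀ

p = (-5/4, 4/5, 3)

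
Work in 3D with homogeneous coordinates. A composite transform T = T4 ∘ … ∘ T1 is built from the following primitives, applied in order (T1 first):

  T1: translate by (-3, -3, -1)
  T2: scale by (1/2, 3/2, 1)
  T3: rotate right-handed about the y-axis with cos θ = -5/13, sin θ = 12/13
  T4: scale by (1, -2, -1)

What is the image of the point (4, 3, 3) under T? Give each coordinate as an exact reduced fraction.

T1 translate by (-3, -3, -1): (4, 3, 3) → (1, 0, 2)
T2 scale by (1/2, 3/2, 1): (1, 0, 2) → (1/2, 0, 2)
T3 rotate right-handed about the y-axis with cos θ = -5/13, sin θ = 12/13: (1/2, 0, 2) → (43/26, 0, -16/13)
T4 scale by (1, -2, -1): (43/26, 0, -16/13) → (43/26, 0, 16/13)

T(p) = (43/26, 0, 16/13)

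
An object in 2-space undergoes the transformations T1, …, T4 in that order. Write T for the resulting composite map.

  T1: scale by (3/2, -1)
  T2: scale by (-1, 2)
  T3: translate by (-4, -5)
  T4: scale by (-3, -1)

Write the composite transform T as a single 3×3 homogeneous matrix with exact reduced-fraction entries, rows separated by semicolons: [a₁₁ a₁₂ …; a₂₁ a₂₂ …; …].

T = [9/2 0 12; 0 2 5; 0 0 1]

T1 = [3/2 0 0; 0 -1 0; 0 0 1]
T2·T1 = [-3/2 0 0; 0 -2 0; 0 0 1]
T3·…·T1 = [-3/2 0 -4; 0 -2 -5; 0 0 1]
T4·…·T1 = [9/2 0 12; 0 2 5; 0 0 1]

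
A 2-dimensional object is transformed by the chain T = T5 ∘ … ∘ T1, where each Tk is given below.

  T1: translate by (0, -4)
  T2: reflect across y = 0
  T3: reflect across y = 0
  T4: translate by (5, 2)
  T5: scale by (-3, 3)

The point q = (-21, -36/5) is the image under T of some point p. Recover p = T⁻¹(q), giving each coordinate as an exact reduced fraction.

T1 = [1 0 0; 0 1 -4; 0 0 1]
T2·T1 = [1 0 0; 0 -1 4; 0 0 1]
T3·…·T1 = [1 0 0; 0 1 -4; 0 0 1]
T4·…·T1 = [1 0 5; 0 1 -2; 0 0 1]
T5·…·T1 = [-3 0 -15; 0 3 -6; 0 0 1]
det M = -9; M⁻¹ = [-1/3 0 -5; 0 1/3 2; 0 0 1]
M⁻¹ · (-21, -36/5)ᵀ = (2, -2/5)ᵀ

p = (2, -2/5)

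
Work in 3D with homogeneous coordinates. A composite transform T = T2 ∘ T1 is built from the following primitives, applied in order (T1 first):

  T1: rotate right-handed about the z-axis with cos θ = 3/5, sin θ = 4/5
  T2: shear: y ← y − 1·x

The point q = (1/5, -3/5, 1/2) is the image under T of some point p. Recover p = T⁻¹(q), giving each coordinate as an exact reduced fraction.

p = (-1/5, -2/5, 1/2)

T1 = [3/5 -4/5 0 0; 4/5 3/5 0 0; 0 0 1 0; 0 0 0 1]
T2·T1 = [3/5 -4/5 0 0; 1/5 7/5 0 0; 0 0 1 0; 0 0 0 1]
det M = 1; M⁻¹ = [7/5 4/5 0 0; -1/5 3/5 0 0; 0 0 1 0; 0 0 0 1]
M⁻¹ · (1/5, -3/5, 1/2)ᵀ = (-1/5, -2/5, 1/2)ᵀ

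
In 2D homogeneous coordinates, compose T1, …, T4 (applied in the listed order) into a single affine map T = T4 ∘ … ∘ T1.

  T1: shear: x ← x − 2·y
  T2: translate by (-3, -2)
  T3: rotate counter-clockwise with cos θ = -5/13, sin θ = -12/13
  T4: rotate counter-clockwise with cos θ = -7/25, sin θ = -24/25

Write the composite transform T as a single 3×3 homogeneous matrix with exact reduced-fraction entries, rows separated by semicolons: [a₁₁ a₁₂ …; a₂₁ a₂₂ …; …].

T1 = [1 -2 0; 0 1 0; 0 0 1]
T2·T1 = [1 -2 -3; 0 1 -2; 0 0 1]
T3·…·T1 = [-5/13 22/13 -9/13; -12/13 19/13 46/13; 0 0 1]
T4·…·T1 = [-253/325 302/325 1167/325; 204/325 -661/325 -106/325; 0 0 1]

T = [-253/325 302/325 1167/325; 204/325 -661/325 -106/325; 0 0 1]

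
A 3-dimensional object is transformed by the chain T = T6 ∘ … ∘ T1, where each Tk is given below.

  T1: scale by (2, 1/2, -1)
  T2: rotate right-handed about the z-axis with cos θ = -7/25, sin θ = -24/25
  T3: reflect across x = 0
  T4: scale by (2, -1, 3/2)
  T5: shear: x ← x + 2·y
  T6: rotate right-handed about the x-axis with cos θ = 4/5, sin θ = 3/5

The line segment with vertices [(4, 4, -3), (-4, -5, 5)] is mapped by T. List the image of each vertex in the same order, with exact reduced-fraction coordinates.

image vertices: (428/25, 973/250, 1068/125), (-411/25, -551/250, -2757/250)

T1 scale by (2, 1/2, -1): (4, 4, -3) → (8, 2, 3); (-4, -5, 5) → (-8, -5/2, -5)
T2 rotate right-handed about the z-axis with cos θ = -7/25, sin θ = -24/25: (8, 2, 3) → (-8/25, -206/25, 3); (-8, -5/2, -5) → (-4/25, 419/50, -5)
T3 reflect across x = 0: (-8/25, -206/25, 3) → (8/25, -206/25, 3); (-4/25, 419/50, -5) → (4/25, 419/50, -5)
T4 scale by (2, -1, 3/2): (8/25, -206/25, 3) → (16/25, 206/25, 9/2); (4/25, 419/50, -5) → (8/25, -419/50, -15/2)
T5 shear: x ← x + 2·y: (16/25, 206/25, 9/2) → (428/25, 206/25, 9/2); (8/25, -419/50, -15/2) → (-411/25, -419/50, -15/2)
T6 rotate right-handed about the x-axis with cos θ = 4/5, sin θ = 3/5: (428/25, 206/25, 9/2) → (428/25, 973/250, 1068/125); (-411/25, -419/50, -15/2) → (-411/25, -551/250, -2757/250)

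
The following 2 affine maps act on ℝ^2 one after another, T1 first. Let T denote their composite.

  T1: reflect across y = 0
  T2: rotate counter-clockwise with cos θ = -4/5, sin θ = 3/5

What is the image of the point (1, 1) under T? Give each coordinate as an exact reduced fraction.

T(p) = (-1/5, 7/5)

T1 reflect across y = 0: (1, 1) → (1, -1)
T2 rotate counter-clockwise with cos θ = -4/5, sin θ = 3/5: (1, -1) → (-1/5, 7/5)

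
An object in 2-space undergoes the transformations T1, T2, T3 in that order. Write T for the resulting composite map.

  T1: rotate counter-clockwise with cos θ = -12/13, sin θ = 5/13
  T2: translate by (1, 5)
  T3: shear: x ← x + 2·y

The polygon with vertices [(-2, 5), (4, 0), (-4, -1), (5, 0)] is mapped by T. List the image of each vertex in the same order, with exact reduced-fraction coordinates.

T1 rotate counter-clockwise with cos θ = -12/13, sin θ = 5/13: (-2, 5) → (-1/13, -70/13); (4, 0) → (-48/13, 20/13); (-4, -1) → (53/13, -8/13); (5, 0) → (-60/13, 25/13)
T2 translate by (1, 5): (-1/13, -70/13) → (12/13, -5/13); (-48/13, 20/13) → (-35/13, 85/13); (53/13, -8/13) → (66/13, 57/13); (-60/13, 25/13) → (-47/13, 90/13)
T3 shear: x ← x + 2·y: (12/13, -5/13) → (2/13, -5/13); (-35/13, 85/13) → (135/13, 85/13); (66/13, 57/13) → (180/13, 57/13); (-47/13, 90/13) → (133/13, 90/13)

image vertices: (2/13, -5/13), (135/13, 85/13), (180/13, 57/13), (133/13, 90/13)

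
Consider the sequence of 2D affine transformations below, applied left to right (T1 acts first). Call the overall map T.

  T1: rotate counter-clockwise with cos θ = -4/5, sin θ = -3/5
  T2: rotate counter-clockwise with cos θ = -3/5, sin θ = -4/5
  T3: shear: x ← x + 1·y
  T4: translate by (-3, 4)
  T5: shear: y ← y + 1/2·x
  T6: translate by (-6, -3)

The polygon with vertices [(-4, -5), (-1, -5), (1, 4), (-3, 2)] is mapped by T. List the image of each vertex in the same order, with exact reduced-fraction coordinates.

T1 rotate counter-clockwise with cos θ = -4/5, sin θ = -3/5: (-4, -5) → (1/5, 32/5); (-1, -5) → (-11/5, 23/5); (1, 4) → (8/5, -19/5); (-3, 2) → (18/5, 1/5)
T2 rotate counter-clockwise with cos θ = -3/5, sin θ = -4/5: (1/5, 32/5) → (5, -4); (-11/5, 23/5) → (5, -1); (8/5, -19/5) → (-4, 1); (18/5, 1/5) → (-2, -3)
T3 shear: x ← x + 1·y: (5, -4) → (1, -4); (5, -1) → (4, -1); (-4, 1) → (-3, 1); (-2, -3) → (-5, -3)
T4 translate by (-3, 4): (1, -4) → (-2, 0); (4, -1) → (1, 3); (-3, 1) → (-6, 5); (-5, -3) → (-8, 1)
T5 shear: y ← y + 1/2·x: (-2, 0) → (-2, -1); (1, 3) → (1, 7/2); (-6, 5) → (-6, 2); (-8, 1) → (-8, -3)
T6 translate by (-6, -3): (-2, -1) → (-8, -4); (1, 7/2) → (-5, 1/2); (-6, 2) → (-12, -1); (-8, -3) → (-14, -6)

image vertices: (-8, -4), (-5, 1/2), (-12, -1), (-14, -6)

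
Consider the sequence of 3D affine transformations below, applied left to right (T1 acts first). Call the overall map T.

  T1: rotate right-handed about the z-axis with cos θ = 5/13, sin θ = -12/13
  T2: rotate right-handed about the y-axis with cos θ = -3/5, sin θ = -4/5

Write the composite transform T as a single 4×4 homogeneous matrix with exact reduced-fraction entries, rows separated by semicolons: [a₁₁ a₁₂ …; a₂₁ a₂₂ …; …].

T = [-3/13 -36/65 -4/5 0; -12/13 5/13 0 0; 4/13 48/65 -3/5 0; 0 0 0 1]

T1 = [5/13 12/13 0 0; -12/13 5/13 0 0; 0 0 1 0; 0 0 0 1]
T2·T1 = [-3/13 -36/65 -4/5 0; -12/13 5/13 0 0; 4/13 48/65 -3/5 0; 0 0 0 1]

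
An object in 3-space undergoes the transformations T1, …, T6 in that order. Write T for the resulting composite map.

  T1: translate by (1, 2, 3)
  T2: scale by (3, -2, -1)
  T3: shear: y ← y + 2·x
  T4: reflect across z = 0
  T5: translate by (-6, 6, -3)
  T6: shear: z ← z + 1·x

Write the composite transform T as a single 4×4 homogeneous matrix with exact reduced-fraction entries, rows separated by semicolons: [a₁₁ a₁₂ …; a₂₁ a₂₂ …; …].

T = [3 0 0 -3; 6 -2 0 8; 3 0 1 -3; 0 0 0 1]

T1 = [1 0 0 1; 0 1 0 2; 0 0 1 3; 0 0 0 1]
T2·T1 = [3 0 0 3; 0 -2 0 -4; 0 0 -1 -3; 0 0 0 1]
T3·…·T1 = [3 0 0 3; 6 -2 0 2; 0 0 -1 -3; 0 0 0 1]
T4·…·T1 = [3 0 0 3; 6 -2 0 2; 0 0 1 3; 0 0 0 1]
T5·…·T1 = [3 0 0 -3; 6 -2 0 8; 0 0 1 0; 0 0 0 1]
T6·…·T1 = [3 0 0 -3; 6 -2 0 8; 3 0 1 -3; 0 0 0 1]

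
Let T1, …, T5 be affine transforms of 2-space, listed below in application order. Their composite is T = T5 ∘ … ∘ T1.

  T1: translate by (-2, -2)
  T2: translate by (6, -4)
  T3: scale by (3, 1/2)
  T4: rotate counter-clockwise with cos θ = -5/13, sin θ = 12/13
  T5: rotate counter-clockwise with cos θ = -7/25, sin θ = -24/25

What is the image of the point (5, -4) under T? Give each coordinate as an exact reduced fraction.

T1 translate by (-2, -2): (5, -4) → (3, -6)
T2 translate by (6, -4): (3, -6) → (9, -10)
T3 scale by (3, 1/2): (9, -10) → (27, -5)
T4 rotate counter-clockwise with cos θ = -5/13, sin θ = 12/13: (27, -5) → (-75/13, 349/13)
T5 rotate counter-clockwise with cos θ = -7/25, sin θ = -24/25: (-75/13, 349/13) → (8901/325, -643/325)

T(p) = (8901/325, -643/325)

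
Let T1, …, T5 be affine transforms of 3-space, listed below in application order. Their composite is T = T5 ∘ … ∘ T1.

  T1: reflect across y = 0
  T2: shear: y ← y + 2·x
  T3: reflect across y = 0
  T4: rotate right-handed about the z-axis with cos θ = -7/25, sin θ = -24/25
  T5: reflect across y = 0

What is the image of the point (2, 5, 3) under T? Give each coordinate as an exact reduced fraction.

T(p) = (2/5, 11/5, 3)

T1 reflect across y = 0: (2, 5, 3) → (2, -5, 3)
T2 shear: y ← y + 2·x: (2, -5, 3) → (2, -1, 3)
T3 reflect across y = 0: (2, -1, 3) → (2, 1, 3)
T4 rotate right-handed about the z-axis with cos θ = -7/25, sin θ = -24/25: (2, 1, 3) → (2/5, -11/5, 3)
T5 reflect across y = 0: (2/5, -11/5, 3) → (2/5, 11/5, 3)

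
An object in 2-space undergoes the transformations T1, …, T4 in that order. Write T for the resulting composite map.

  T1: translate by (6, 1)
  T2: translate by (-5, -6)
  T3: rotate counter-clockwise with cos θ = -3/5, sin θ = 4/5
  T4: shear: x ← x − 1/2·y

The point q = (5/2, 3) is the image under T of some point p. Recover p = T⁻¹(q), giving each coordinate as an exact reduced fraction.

p = (-1, 0)

T1 = [1 0 6; 0 1 1; 0 0 1]
T2·T1 = [1 0 1; 0 1 -5; 0 0 1]
T3·…·T1 = [-3/5 -4/5 17/5; 4/5 -3/5 19/5; 0 0 1]
T4·…·T1 = [-1 -1/2 3/2; 4/5 -3/5 19/5; 0 0 1]
det M = 1; M⁻¹ = [-3/5 1/2 -1; -4/5 -1 5; 0 0 1]
M⁻¹ · (5/2, 3)ᵀ = (-1, 0)ᵀ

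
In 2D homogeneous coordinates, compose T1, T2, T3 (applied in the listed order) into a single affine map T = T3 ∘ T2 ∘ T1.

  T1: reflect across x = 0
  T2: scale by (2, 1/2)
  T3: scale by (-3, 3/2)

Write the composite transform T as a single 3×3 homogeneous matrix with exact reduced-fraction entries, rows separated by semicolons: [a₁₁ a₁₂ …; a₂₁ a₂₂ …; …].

T1 = [-1 0 0; 0 1 0; 0 0 1]
T2·T1 = [-2 0 0; 0 1/2 0; 0 0 1]
T3·…·T1 = [6 0 0; 0 3/4 0; 0 0 1]

T = [6 0 0; 0 3/4 0; 0 0 1]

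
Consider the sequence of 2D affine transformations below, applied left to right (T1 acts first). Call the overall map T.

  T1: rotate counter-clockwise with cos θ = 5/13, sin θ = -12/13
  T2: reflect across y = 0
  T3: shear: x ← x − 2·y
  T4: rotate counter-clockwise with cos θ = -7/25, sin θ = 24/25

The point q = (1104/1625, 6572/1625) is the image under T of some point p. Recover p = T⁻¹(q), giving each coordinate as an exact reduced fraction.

T1 = [5/13 12/13 0; -12/13 5/13 0; 0 0 1]
T2·T1 = [5/13 12/13 0; 12/13 -5/13 0; 0 0 1]
T3·…·T1 = [-19/13 22/13 0; 12/13 -5/13 0; 0 0 1]
T4·…·T1 = [-31/65 -34/325 0; -108/65 563/325 0; 0 0 1]
det M = -1; M⁻¹ = [-563/325 -34/325 0; -108/65 31/65 0; 0 0 1]
M⁻¹ · (1104/1625, 6572/1625)ᵀ = (-8/5, 4/5)ᵀ

p = (-8/5, 4/5)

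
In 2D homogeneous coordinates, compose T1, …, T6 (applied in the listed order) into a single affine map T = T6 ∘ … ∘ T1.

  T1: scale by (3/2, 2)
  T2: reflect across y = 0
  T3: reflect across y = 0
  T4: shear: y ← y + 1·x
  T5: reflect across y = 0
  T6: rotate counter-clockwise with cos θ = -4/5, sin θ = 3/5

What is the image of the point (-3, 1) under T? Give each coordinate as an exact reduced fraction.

T(p) = (21/10, -47/10)

T1 scale by (3/2, 2): (-3, 1) → (-9/2, 2)
T2 reflect across y = 0: (-9/2, 2) → (-9/2, -2)
T3 reflect across y = 0: (-9/2, -2) → (-9/2, 2)
T4 shear: y ← y + 1·x: (-9/2, 2) → (-9/2, -5/2)
T5 reflect across y = 0: (-9/2, -5/2) → (-9/2, 5/2)
T6 rotate counter-clockwise with cos θ = -4/5, sin θ = 3/5: (-9/2, 5/2) → (21/10, -47/10)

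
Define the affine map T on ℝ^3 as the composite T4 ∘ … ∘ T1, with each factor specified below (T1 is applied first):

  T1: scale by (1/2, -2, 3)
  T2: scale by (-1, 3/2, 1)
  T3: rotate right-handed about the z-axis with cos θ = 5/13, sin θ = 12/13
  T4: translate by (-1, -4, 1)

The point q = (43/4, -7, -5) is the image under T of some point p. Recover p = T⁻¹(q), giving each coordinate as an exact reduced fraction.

T1 = [1/2 0 0 0; 0 -2 0 0; 0 0 3 0; 0 0 0 1]
T2·T1 = [-1/2 0 0 0; 0 -3 0 0; 0 0 3 0; 0 0 0 1]
T3·…·T1 = [-5/26 36/13 0 0; -6/13 -15/13 0 0; 0 0 3 0; 0 0 0 1]
T4·…·T1 = [-5/26 36/13 0 -1; -6/13 -15/13 0 -4; 0 0 3 1; 0 0 0 1]
det M = 9/2; M⁻¹ = [-10/13 -24/13 0 -106/13; 4/13 -5/39 0 -8/39; 0 0 1/3 -1/3; 0 0 0 1]
M⁻¹ · (43/4, -7, -5)ᵀ = (-7/2, 4, -2)ᵀ

p = (-7/2, 4, -2)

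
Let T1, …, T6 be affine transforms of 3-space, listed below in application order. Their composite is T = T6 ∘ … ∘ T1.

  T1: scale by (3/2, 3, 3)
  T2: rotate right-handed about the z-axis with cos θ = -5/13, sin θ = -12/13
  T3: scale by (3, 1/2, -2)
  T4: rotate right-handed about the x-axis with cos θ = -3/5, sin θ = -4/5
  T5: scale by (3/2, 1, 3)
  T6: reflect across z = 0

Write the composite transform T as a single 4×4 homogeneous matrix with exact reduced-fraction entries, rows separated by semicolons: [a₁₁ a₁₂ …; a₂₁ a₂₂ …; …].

T = [-135/52 162/13 0 0; 27/65 9/26 -24/5 0; -108/65 -18/13 -54/5 0; 0 0 0 1]

T1 = [3/2 0 0 0; 0 3 0 0; 0 0 3 0; 0 0 0 1]
T2·T1 = [-15/26 36/13 0 0; -18/13 -15/13 0 0; 0 0 3 0; 0 0 0 1]
T3·…·T1 = [-45/26 108/13 0 0; -9/13 -15/26 0 0; 0 0 -6 0; 0 0 0 1]
T4·…·T1 = [-45/26 108/13 0 0; 27/65 9/26 -24/5 0; 36/65 6/13 18/5 0; 0 0 0 1]
T5·…·T1 = [-135/52 162/13 0 0; 27/65 9/26 -24/5 0; 108/65 18/13 54/5 0; 0 0 0 1]
T6·…·T1 = [-135/52 162/13 0 0; 27/65 9/26 -24/5 0; -108/65 -18/13 -54/5 0; 0 0 0 1]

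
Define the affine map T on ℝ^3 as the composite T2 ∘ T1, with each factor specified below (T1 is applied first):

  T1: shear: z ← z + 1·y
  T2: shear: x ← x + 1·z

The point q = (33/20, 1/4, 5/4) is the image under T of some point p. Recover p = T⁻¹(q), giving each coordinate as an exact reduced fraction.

T1 = [1 0 0 0; 0 1 0 0; 0 1 1 0; 0 0 0 1]
T2·T1 = [1 1 1 0; 0 1 0 0; 0 1 1 0; 0 0 0 1]
det M = 1; M⁻¹ = [1 0 -1 0; 0 1 0 0; 0 -1 1 0; 0 0 0 1]
M⁻¹ · (33/20, 1/4, 5/4)ᵀ = (2/5, 1/4, 1)ᵀ

p = (2/5, 1/4, 1)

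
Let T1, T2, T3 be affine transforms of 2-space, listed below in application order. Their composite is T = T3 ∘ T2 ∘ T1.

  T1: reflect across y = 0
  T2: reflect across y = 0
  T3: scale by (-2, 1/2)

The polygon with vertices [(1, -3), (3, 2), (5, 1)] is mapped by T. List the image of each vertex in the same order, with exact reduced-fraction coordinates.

image vertices: (-2, -3/2), (-6, 1), (-10, 1/2)

T1 reflect across y = 0: (1, -3) → (1, 3); (3, 2) → (3, -2); (5, 1) → (5, -1)
T2 reflect across y = 0: (1, 3) → (1, -3); (3, -2) → (3, 2); (5, -1) → (5, 1)
T3 scale by (-2, 1/2): (1, -3) → (-2, -3/2); (3, 2) → (-6, 1); (5, 1) → (-10, 1/2)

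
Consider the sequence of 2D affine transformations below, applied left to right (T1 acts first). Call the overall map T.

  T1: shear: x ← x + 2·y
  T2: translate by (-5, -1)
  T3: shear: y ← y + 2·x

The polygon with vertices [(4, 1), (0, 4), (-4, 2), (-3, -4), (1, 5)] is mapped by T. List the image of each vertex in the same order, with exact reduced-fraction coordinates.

image vertices: (1, 2), (3, 9), (-5, -9), (-16, -37), (6, 16)

T1 shear: x ← x + 2·y: (4, 1) → (6, 1); (0, 4) → (8, 4); (-4, 2) → (0, 2); (-3, -4) → (-11, -4); (1, 5) → (11, 5)
T2 translate by (-5, -1): (6, 1) → (1, 0); (8, 4) → (3, 3); (0, 2) → (-5, 1); (-11, -4) → (-16, -5); (11, 5) → (6, 4)
T3 shear: y ← y + 2·x: (1, 0) → (1, 2); (3, 3) → (3, 9); (-5, 1) → (-5, -9); (-16, -5) → (-16, -37); (6, 4) → (6, 16)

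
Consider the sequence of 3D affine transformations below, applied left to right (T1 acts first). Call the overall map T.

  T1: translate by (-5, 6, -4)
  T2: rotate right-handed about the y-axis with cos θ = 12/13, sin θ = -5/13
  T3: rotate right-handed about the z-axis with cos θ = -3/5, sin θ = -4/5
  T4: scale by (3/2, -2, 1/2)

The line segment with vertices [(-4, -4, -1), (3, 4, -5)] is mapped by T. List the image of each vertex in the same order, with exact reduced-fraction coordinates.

image vertices: (1059/130, -508/65, -105/26), (1371/130, 948/65, -59/13)

T1 translate by (-5, 6, -4): (-4, -4, -1) → (-9, 2, -5); (3, 4, -5) → (-2, 10, -9)
T2 rotate right-handed about the y-axis with cos θ = 12/13, sin θ = -5/13: (-9, 2, -5) → (-83/13, 2, -105/13); (-2, 10, -9) → (21/13, 10, -118/13)
T3 rotate right-handed about the z-axis with cos θ = -3/5, sin θ = -4/5: (-83/13, 2, -105/13) → (353/65, 254/65, -105/13); (21/13, 10, -118/13) → (457/65, -474/65, -118/13)
T4 scale by (3/2, -2, 1/2): (353/65, 254/65, -105/13) → (1059/130, -508/65, -105/26); (457/65, -474/65, -118/13) → (1371/130, 948/65, -59/13)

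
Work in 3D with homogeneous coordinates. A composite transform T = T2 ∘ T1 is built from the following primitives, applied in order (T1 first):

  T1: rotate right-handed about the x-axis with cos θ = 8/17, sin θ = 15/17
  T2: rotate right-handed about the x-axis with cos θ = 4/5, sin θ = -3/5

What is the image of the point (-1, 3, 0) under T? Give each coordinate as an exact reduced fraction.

T1 rotate right-handed about the x-axis with cos θ = 8/17, sin θ = 15/17: (-1, 3, 0) → (-1, 24/17, 45/17)
T2 rotate right-handed about the x-axis with cos θ = 4/5, sin θ = -3/5: (-1, 24/17, 45/17) → (-1, 231/85, 108/85)

T(p) = (-1, 231/85, 108/85)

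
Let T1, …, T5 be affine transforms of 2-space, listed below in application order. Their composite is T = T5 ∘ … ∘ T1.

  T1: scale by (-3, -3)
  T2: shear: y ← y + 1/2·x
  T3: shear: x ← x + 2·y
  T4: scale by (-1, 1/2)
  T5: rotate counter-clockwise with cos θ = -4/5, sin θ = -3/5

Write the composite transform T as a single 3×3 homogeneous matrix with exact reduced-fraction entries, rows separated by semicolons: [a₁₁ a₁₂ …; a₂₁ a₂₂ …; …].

T1 = [-3 0 0; 0 -3 0; 0 0 1]
T2·T1 = [-3 0 0; -3/2 -3 0; 0 0 1]
T3·…·T1 = [-6 -6 0; -3/2 -3 0; 0 0 1]
T4·…·T1 = [6 6 0; -3/4 -3/2 0; 0 0 1]
T5·…·T1 = [-21/4 -57/10 0; -3 -12/5 0; 0 0 1]

T = [-21/4 -57/10 0; -3 -12/5 0; 0 0 1]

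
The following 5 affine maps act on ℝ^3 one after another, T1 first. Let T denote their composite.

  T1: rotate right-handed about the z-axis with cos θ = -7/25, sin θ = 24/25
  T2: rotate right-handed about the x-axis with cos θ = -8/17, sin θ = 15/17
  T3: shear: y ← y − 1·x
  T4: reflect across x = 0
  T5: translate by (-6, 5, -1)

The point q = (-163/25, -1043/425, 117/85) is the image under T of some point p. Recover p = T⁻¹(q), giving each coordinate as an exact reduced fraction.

T1 = [-7/25 -24/25 0 0; 24/25 -7/25 0 0; 0 0 1 0; 0 0 0 1]
T2·T1 = [-7/25 -24/25 0 0; -192/425 56/425 -15/17 0; 72/85 -21/85 -8/17 0; 0 0 0 1]
T3·…·T1 = [-7/25 -24/25 0 0; -73/425 464/425 -15/17 0; 72/85 -21/85 -8/17 0; 0 0 0 1]
T4·…·T1 = [7/25 24/25 0 0; -73/425 464/425 -15/17 0; 72/85 -21/85 -8/17 0; 0 0 0 1]
T5·…·T1 = [7/25 24/25 0 -6; -73/425 464/425 -15/17 5; 72/85 -21/85 -8/17 -1; 0 0 0 1]
det M = -1; M⁻¹ = [311/425 -192/425 72/85 3186/425; 352/425 56/425 -21/85 1727/425; 15/17 -15/17 -8/17 157/17; 0 0 0 1]
M⁻¹ · (-163/25, -1043/425, 117/85)ᵀ = (5, -2, 5)ᵀ

p = (5, -2, 5)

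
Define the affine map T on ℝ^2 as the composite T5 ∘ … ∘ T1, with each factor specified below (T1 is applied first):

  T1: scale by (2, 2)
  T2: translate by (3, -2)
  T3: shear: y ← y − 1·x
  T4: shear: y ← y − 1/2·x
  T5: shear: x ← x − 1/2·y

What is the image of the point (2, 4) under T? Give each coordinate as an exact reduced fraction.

T(p) = (37/4, -9/2)

T1 scale by (2, 2): (2, 4) → (4, 8)
T2 translate by (3, -2): (4, 8) → (7, 6)
T3 shear: y ← y − 1·x: (7, 6) → (7, -1)
T4 shear: y ← y − 1/2·x: (7, -1) → (7, -9/2)
T5 shear: x ← x − 1/2·y: (7, -9/2) → (37/4, -9/2)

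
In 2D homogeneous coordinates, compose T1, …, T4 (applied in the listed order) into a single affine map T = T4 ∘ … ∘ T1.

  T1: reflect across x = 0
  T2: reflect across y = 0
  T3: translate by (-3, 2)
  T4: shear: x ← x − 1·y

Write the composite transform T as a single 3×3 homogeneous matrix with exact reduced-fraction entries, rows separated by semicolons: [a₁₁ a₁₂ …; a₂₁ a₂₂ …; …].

T1 = [-1 0 0; 0 1 0; 0 0 1]
T2·T1 = [-1 0 0; 0 -1 0; 0 0 1]
T3·…·T1 = [-1 0 -3; 0 -1 2; 0 0 1]
T4·…·T1 = [-1 1 -5; 0 -1 2; 0 0 1]

T = [-1 1 -5; 0 -1 2; 0 0 1]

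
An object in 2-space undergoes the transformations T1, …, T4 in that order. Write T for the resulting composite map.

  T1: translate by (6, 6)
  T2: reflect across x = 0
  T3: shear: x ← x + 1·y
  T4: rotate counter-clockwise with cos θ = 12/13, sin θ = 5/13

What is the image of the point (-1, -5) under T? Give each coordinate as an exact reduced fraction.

T1 translate by (6, 6): (-1, -5) → (5, 1)
T2 reflect across x = 0: (5, 1) → (-5, 1)
T3 shear: x ← x + 1·y: (-5, 1) → (-4, 1)
T4 rotate counter-clockwise with cos θ = 12/13, sin θ = 5/13: (-4, 1) → (-53/13, -8/13)

T(p) = (-53/13, -8/13)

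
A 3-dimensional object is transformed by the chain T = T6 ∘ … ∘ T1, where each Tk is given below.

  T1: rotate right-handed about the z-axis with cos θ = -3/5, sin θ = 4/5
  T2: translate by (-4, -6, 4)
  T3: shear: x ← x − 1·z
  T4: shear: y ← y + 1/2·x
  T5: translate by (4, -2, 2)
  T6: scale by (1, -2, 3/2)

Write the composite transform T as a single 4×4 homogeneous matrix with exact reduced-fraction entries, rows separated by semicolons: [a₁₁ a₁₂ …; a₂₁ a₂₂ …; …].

T = [-3/5 -4/5 -1 -4; -1 2 1 24; 0 0 3/2 9; 0 0 0 1]

T1 = [-3/5 -4/5 0 0; 4/5 -3/5 0 0; 0 0 1 0; 0 0 0 1]
T2·T1 = [-3/5 -4/5 0 -4; 4/5 -3/5 0 -6; 0 0 1 4; 0 0 0 1]
T3·…·T1 = [-3/5 -4/5 -1 -8; 4/5 -3/5 0 -6; 0 0 1 4; 0 0 0 1]
T4·…·T1 = [-3/5 -4/5 -1 -8; 1/2 -1 -1/2 -10; 0 0 1 4; 0 0 0 1]
T5·…·T1 = [-3/5 -4/5 -1 -4; 1/2 -1 -1/2 -12; 0 0 1 6; 0 0 0 1]
T6·…·T1 = [-3/5 -4/5 -1 -4; -1 2 1 24; 0 0 3/2 9; 0 0 0 1]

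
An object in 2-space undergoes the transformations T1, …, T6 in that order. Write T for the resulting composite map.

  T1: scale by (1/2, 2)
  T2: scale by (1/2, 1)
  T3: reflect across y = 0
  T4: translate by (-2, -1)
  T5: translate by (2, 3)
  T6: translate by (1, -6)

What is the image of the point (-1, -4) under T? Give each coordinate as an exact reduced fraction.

T1 scale by (1/2, 2): (-1, -4) → (-1/2, -8)
T2 scale by (1/2, 1): (-1/2, -8) → (-1/4, -8)
T3 reflect across y = 0: (-1/4, -8) → (-1/4, 8)
T4 translate by (-2, -1): (-1/4, 8) → (-9/4, 7)
T5 translate by (2, 3): (-9/4, 7) → (-1/4, 10)
T6 translate by (1, -6): (-1/4, 10) → (3/4, 4)

T(p) = (3/4, 4)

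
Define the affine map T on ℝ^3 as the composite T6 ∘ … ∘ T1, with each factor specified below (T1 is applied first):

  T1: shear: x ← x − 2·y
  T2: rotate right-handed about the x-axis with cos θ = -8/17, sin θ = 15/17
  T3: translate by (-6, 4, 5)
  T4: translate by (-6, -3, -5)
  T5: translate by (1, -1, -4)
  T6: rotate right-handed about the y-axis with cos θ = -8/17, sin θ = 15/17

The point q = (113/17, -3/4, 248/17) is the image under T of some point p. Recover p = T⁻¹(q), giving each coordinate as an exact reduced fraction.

T1 = [1 -2 0 0; 0 1 0 0; 0 0 1 0; 0 0 0 1]
T2·T1 = [1 -2 0 0; 0 -8/17 -15/17 0; 0 15/17 -8/17 0; 0 0 0 1]
T3·…·T1 = [1 -2 0 -6; 0 -8/17 -15/17 4; 0 15/17 -8/17 5; 0 0 0 1]
T4·…·T1 = [1 -2 0 -12; 0 -8/17 -15/17 1; 0 15/17 -8/17 0; 0 0 0 1]
T5·…·T1 = [1 -2 0 -11; 0 -8/17 -15/17 0; 0 15/17 -8/17 -4; 0 0 0 1]
T6·…·T1 = [-8/17 497/289 -120/289 28/17; 0 -8/17 -15/17 0; -15/17 390/289 64/289 197/17; 0 0 0 1]
det M = 1; M⁻¹ = [314/289 -16/17 -495/289 307/17; 225/289 -8/17 -120/289 60/17; -120/289 -15/17 64/289 -32/17; 0 0 0 1]
M⁻¹ · (113/17, -3/4, 248/17)ᵀ = (1, 3, -3/4)ᵀ

p = (1, 3, -3/4)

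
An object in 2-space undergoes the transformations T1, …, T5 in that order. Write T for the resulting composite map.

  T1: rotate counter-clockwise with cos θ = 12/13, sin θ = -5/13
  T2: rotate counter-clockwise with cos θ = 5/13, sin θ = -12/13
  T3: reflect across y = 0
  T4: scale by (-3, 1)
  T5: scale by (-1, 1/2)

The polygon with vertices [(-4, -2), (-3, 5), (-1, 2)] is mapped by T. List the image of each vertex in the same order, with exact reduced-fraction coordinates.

T1 rotate counter-clockwise with cos θ = 12/13, sin θ = -5/13: (-4, -2) → (-58/13, -4/13); (-3, 5) → (-11/13, 75/13); (-1, 2) → (-2/13, 29/13)
T2 rotate counter-clockwise with cos θ = 5/13, sin θ = -12/13: (-58/13, -4/13) → (-2, 4); (-11/13, 75/13) → (5, 3); (-2/13, 29/13) → (2, 1)
T3 reflect across y = 0: (-2, 4) → (-2, -4); (5, 3) → (5, -3); (2, 1) → (2, -1)
T4 scale by (-3, 1): (-2, -4) → (6, -4); (5, -3) → (-15, -3); (2, -1) → (-6, -1)
T5 scale by (-1, 1/2): (6, -4) → (-6, -2); (-15, -3) → (15, -3/2); (-6, -1) → (6, -1/2)

image vertices: (-6, -2), (15, -3/2), (6, -1/2)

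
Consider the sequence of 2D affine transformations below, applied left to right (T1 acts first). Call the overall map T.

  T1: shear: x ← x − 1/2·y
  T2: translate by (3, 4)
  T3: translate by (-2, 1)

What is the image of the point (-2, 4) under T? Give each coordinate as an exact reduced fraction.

T1 shear: x ← x − 1/2·y: (-2, 4) → (-4, 4)
T2 translate by (3, 4): (-4, 4) → (-1, 8)
T3 translate by (-2, 1): (-1, 8) → (-3, 9)

T(p) = (-3, 9)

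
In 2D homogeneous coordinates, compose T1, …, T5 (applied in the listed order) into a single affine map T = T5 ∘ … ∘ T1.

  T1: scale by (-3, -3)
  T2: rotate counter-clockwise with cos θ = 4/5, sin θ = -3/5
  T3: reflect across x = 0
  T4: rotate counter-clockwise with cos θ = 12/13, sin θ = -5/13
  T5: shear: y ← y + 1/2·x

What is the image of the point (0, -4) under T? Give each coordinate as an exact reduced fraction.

T1 scale by (-3, -3): (0, -4) → (0, 12)
T2 rotate counter-clockwise with cos θ = 4/5, sin θ = -3/5: (0, 12) → (36/5, 48/5)
T3 reflect across x = 0: (36/5, 48/5) → (-36/5, 48/5)
T4 rotate counter-clockwise with cos θ = 12/13, sin θ = -5/13: (-36/5, 48/5) → (-192/65, 756/65)
T5 shear: y ← y + 1/2·x: (-192/65, 756/65) → (-192/65, 132/13)

T(p) = (-192/65, 132/13)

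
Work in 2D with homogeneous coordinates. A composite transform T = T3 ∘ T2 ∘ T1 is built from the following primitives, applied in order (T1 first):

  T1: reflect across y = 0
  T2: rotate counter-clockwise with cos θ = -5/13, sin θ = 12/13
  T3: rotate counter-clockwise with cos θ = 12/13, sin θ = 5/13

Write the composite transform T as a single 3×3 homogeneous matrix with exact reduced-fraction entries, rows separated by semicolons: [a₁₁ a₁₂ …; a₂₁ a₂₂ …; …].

T1 = [1 0 0; 0 -1 0; 0 0 1]
T2·T1 = [-5/13 12/13 0; 12/13 5/13 0; 0 0 1]
T3·…·T1 = [-120/169 119/169 0; 119/169 120/169 0; 0 0 1]

T = [-120/169 119/169 0; 119/169 120/169 0; 0 0 1]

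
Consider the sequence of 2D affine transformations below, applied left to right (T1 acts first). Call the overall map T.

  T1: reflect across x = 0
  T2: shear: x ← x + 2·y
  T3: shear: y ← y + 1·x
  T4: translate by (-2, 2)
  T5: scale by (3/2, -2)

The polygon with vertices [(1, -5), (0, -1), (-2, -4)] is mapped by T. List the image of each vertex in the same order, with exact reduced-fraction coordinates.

T1 reflect across x = 0: (1, -5) → (-1, -5); (0, -1) → (0, -1); (-2, -4) → (2, -4)
T2 shear: x ← x + 2·y: (-1, -5) → (-11, -5); (0, -1) → (-2, -1); (2, -4) → (-6, -4)
T3 shear: y ← y + 1·x: (-11, -5) → (-11, -16); (-2, -1) → (-2, -3); (-6, -4) → (-6, -10)
T4 translate by (-2, 2): (-11, -16) → (-13, -14); (-2, -3) → (-4, -1); (-6, -10) → (-8, -8)
T5 scale by (3/2, -2): (-13, -14) → (-39/2, 28); (-4, -1) → (-6, 2); (-8, -8) → (-12, 16)

image vertices: (-39/2, 28), (-6, 2), (-12, 16)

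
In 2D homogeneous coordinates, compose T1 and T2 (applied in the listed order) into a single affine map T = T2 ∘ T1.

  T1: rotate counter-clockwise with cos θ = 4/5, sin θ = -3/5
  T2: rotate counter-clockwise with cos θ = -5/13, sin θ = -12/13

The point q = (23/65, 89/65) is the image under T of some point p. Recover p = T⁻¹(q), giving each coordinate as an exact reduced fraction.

p = (-1, -1)

T1 = [4/5 3/5 0; -3/5 4/5 0; 0 0 1]
T2·T1 = [-56/65 33/65 0; -33/65 -56/65 0; 0 0 1]
det M = 1; M⁻¹ = [-56/65 -33/65 0; 33/65 -56/65 0; 0 0 1]
M⁻¹ · (23/65, 89/65)ᵀ = (-1, -1)ᵀ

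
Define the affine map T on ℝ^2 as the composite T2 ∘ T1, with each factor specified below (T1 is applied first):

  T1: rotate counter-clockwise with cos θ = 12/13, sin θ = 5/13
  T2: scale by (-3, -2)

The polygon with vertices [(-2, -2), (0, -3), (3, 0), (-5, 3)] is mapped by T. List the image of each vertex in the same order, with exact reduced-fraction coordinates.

T1 rotate counter-clockwise with cos θ = 12/13, sin θ = 5/13: (-2, -2) → (-14/13, -34/13); (0, -3) → (15/13, -36/13); (3, 0) → (36/13, 15/13); (-5, 3) → (-75/13, 11/13)
T2 scale by (-3, -2): (-14/13, -34/13) → (42/13, 68/13); (15/13, -36/13) → (-45/13, 72/13); (36/13, 15/13) → (-108/13, -30/13); (-75/13, 11/13) → (225/13, -22/13)

image vertices: (42/13, 68/13), (-45/13, 72/13), (-108/13, -30/13), (225/13, -22/13)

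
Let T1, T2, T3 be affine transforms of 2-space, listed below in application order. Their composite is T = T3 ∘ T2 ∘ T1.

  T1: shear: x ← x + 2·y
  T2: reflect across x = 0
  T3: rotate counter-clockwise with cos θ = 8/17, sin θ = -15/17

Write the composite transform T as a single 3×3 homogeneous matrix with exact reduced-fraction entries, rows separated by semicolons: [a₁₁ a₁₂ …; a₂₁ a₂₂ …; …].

T1 = [1 2 0; 0 1 0; 0 0 1]
T2·T1 = [-1 -2 0; 0 1 0; 0 0 1]
T3·…·T1 = [-8/17 -1/17 0; 15/17 38/17 0; 0 0 1]

T = [-8/17 -1/17 0; 15/17 38/17 0; 0 0 1]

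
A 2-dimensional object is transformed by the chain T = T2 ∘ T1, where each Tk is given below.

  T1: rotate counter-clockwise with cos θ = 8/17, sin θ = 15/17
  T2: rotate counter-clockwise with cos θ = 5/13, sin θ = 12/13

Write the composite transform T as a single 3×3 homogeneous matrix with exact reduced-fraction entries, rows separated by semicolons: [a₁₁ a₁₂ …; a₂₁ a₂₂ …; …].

T = [-140/221 -171/221 0; 171/221 -140/221 0; 0 0 1]

T1 = [8/17 -15/17 0; 15/17 8/17 0; 0 0 1]
T2·T1 = [-140/221 -171/221 0; 171/221 -140/221 0; 0 0 1]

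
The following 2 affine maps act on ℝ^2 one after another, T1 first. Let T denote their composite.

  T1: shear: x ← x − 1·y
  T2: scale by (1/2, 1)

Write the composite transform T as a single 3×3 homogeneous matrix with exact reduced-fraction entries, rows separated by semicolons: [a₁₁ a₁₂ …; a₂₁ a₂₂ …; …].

T1 = [1 -1 0; 0 1 0; 0 0 1]
T2·T1 = [1/2 -1/2 0; 0 1 0; 0 0 1]

T = [1/2 -1/2 0; 0 1 0; 0 0 1]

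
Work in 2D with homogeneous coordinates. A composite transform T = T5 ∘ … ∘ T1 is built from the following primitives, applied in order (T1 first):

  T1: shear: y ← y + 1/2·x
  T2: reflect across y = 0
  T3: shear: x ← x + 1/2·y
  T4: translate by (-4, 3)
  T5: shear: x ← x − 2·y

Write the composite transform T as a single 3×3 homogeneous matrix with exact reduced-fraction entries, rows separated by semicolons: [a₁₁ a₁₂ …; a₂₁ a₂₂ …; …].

T1 = [1 0 0; 1/2 1 0; 0 0 1]
T2·T1 = [1 0 0; -1/2 -1 0; 0 0 1]
T3·…·T1 = [3/4 -1/2 0; -1/2 -1 0; 0 0 1]
T4·…·T1 = [3/4 -1/2 -4; -1/2 -1 3; 0 0 1]
T5·…·T1 = [7/4 3/2 -10; -1/2 -1 3; 0 0 1]

T = [7/4 3/2 -10; -1/2 -1 3; 0 0 1]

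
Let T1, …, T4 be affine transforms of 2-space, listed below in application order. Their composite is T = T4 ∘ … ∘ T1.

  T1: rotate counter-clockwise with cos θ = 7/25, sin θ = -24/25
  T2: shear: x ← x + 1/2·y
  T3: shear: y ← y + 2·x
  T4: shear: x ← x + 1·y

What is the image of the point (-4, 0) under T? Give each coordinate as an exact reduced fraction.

T1 rotate counter-clockwise with cos θ = 7/25, sin θ = -24/25: (-4, 0) → (-28/25, 96/25)
T2 shear: x ← x + 1/2·y: (-28/25, 96/25) → (4/5, 96/25)
T3 shear: y ← y + 2·x: (4/5, 96/25) → (4/5, 136/25)
T4 shear: x ← x + 1·y: (4/5, 136/25) → (156/25, 136/25)

T(p) = (156/25, 136/25)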